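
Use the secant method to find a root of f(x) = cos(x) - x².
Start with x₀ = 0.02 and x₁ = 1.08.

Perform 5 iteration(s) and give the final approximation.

f(x) = cos(x) - x²
x₀ = 0.02, x₁ = 1.08

Secant formula: x_{n+1} = x_n - f(x_n)(x_n - x_{n-1})/(f(x_n) - f(x_{n-1}))

Iteration 1:
  f(0.020000) = 0.999400
  f(1.080000) = -0.695072
  x_2 = 1.080000 - (-0.695072)×(1.080000 - 0.020000)/(-0.695072 - 0.999400)
       = 0.645188
Iteration 2:
  f(1.080000) = -0.695072
  f(0.645188) = 0.382718
  x_3 = 0.645188 - 0.382718×(0.645188 - 1.080000)/(0.382718 - (-0.695072))
       = 0.799588
Iteration 3:
  f(0.645188) = 0.382718
  f(0.799588) = 0.057661
  x_4 = 0.799588 - 0.057661×(0.799588 - 0.645188)/(0.057661 - 0.382718)
       = 0.826977
Iteration 4:
  f(0.799588) = 0.057661
  f(0.826977) = -0.006787
  x_5 = 0.826977 - (-0.006787)×(0.826977 - 0.799588)/(-0.006787 - 0.057661)
       = 0.824092
Iteration 5:
  f(0.826977) = -0.006787
  f(0.824092) = 0.000095
  x_6 = 0.824092 - 0.000095×(0.824092 - 0.826977)/(0.000095 - (-0.006787))
       = 0.824132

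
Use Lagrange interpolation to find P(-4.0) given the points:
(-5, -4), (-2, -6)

Lagrange interpolation formula:
P(x) = Σ yᵢ × Lᵢ(x)
where Lᵢ(x) = Π_{j≠i} (x - xⱼ)/(xᵢ - xⱼ)

L_0(-4.0) = (-4.0 - (-2))/(-5 - (-2)) = 0.666667
L_1(-4.0) = (-4.0 - (-5))/(-2 - (-5)) = 0.333333

P(-4.0) = (-4)×L_0(-4.0) + (-6)×L_1(-4.0)
P(-4.0) = -4.666667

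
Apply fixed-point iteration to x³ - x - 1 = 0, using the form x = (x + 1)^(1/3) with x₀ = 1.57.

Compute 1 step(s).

Equation: x³ - x - 1 = 0
Fixed-point form: x = (x + 1)^(1/3)
x₀ = 1.57

x_1 = g(1.570000) = 1.369760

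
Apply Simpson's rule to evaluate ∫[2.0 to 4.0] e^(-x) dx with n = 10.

f(x) = e^(-x)
a = 2.0, b = 4.0, n = 10
h = (b - a)/n = 0.200000

Simpson's rule: (h/3)[f(x₀) + 4f(x₁) + 2f(x₂) + ... + f(xₙ)]

x_0 = 2.0000, f(x_0) = 0.135335, coefficient = 1
x_1 = 2.2000, f(x_1) = 0.110803, coefficient = 4
x_2 = 2.4000, f(x_2) = 0.090718, coefficient = 2
x_3 = 2.6000, f(x_3) = 0.074274, coefficient = 4
x_4 = 2.8000, f(x_4) = 0.060810, coefficient = 2
x_5 = 3.0000, f(x_5) = 0.049787, coefficient = 4
x_6 = 3.2000, f(x_6) = 0.040762, coefficient = 2
x_7 = 3.4000, f(x_7) = 0.033373, coefficient = 4
x_8 = 3.6000, f(x_8) = 0.027324, coefficient = 2
x_9 = 3.8000, f(x_9) = 0.022371, coefficient = 4
x_10 = 4.0000, f(x_10) = 0.018316, coefficient = 1

I ≈ (0.200000/3) × 1.755310 = 0.117021
Exact value: 0.117020
Error: 0.000001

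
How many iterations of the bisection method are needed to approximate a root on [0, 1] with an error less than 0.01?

We need (b-a)/2^n ≤ 0.01
(1 - 0)/2^n ≤ 0.01
1/2^n ≤ 0.01
2^n ≥ 100
n ≥ log₂(100) = 6.64
n ≥ 7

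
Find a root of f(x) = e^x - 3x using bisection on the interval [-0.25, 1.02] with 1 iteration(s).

f(x) = e^x - 3x
Initial interval: [-0.25, 1.02]

Iteration 1:
  c_1 = (-0.250000 + 1.020000)/2 = 0.385000
  f(c_1) = f(0.385000) = 0.314614
  f(a) × f(c) ≥ 0, new interval: [0.385000, 1.020000]

After 1 iteration(s), the approximation is c_1 = 0.385000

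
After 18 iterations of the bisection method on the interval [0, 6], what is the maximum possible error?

Bisection error bound: |error| ≤ (b-a)/2^n
|error| ≤ (6 - 0)/2^18 = 6/2^18
|error| ≤ 0.0000228882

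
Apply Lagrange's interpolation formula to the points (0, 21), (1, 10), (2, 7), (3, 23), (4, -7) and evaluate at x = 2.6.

Lagrange interpolation formula:
P(x) = Σ yᵢ × Lᵢ(x)
where Lᵢ(x) = Π_{j≠i} (x - xⱼ)/(xᵢ - xⱼ)

L_0(2.6) = (2.6 - 1)/(0 - 1) × (2.6 - 2)/(0 - 2) × (2.6 - 3)/(0 - 3) × (2.6 - 4)/(0 - 4) = 0.022400
L_1(2.6) = (2.6 - 0)/(1 - 0) × (2.6 - 2)/(1 - 2) × (2.6 - 3)/(1 - 3) × (2.6 - 4)/(1 - 4) = -0.145600
L_2(2.6) = (2.6 - 0)/(2 - 0) × (2.6 - 1)/(2 - 1) × (2.6 - 3)/(2 - 3) × (2.6 - 4)/(2 - 4) = 0.582400
L_3(2.6) = (2.6 - 0)/(3 - 0) × (2.6 - 1)/(3 - 1) × (2.6 - 2)/(3 - 2) × (2.6 - 4)/(3 - 4) = 0.582400
L_4(2.6) = (2.6 - 0)/(4 - 0) × (2.6 - 1)/(4 - 1) × (2.6 - 2)/(4 - 2) × (2.6 - 3)/(4 - 3) = -0.041600

P(2.6) = 21×L_0(2.6) + 10×L_1(2.6) + 7×L_2(2.6) + 23×L_3(2.6) + (-7)×L_4(2.6)
P(2.6) = 16.777600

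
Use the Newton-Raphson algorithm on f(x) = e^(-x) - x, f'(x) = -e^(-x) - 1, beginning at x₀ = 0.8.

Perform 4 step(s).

f(x) = e^(-x) - x
f'(x) = -e^(-x) - 1
x₀ = 0.8

Newton-Raphson formula: x_{n+1} = x_n - f(x_n)/f'(x_n)

Iteration 1:
  f(0.800000) = -0.350671
  f'(0.800000) = -1.449329
  x_1 = 0.800000 - (-0.350671)/(-1.449329) = 0.558046
Iteration 2:
  f(0.558046) = 0.014280
  f'(0.558046) = -1.572326
  x_2 = 0.558046 - 0.014280/(-1.572326) = 0.567128
Iteration 3:
  f(0.567128) = 0.000024
  f'(0.567128) = -1.567152
  x_3 = 0.567128 - 0.000024/(-1.567152) = 0.567143
Iteration 4:
  f(0.567143) = 0.000000
  f'(0.567143) = -1.567143
  x_4 = 0.567143 - 0.000000/(-1.567143) = 0.567143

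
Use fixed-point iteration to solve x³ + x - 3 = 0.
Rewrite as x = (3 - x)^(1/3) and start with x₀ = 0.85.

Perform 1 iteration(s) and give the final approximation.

Equation: x³ + x - 3 = 0
Fixed-point form: x = (3 - x)^(1/3)
x₀ = 0.85

x_1 = g(0.850000) = 1.290663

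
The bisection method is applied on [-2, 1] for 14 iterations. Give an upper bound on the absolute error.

Bisection error bound: |error| ≤ (b-a)/2^n
|error| ≤ (1 - (-2))/2^14 = 3/2^14
|error| ≤ 0.0001831055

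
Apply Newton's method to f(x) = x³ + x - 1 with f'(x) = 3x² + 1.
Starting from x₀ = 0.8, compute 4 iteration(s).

f(x) = x³ + x - 1
f'(x) = 3x² + 1
x₀ = 0.8

Newton-Raphson formula: x_{n+1} = x_n - f(x_n)/f'(x_n)

Iteration 1:
  f(0.800000) = 0.312000
  f'(0.800000) = 2.920000
  x_1 = 0.800000 - 0.312000/2.920000 = 0.693151
Iteration 2:
  f(0.693151) = 0.026180
  f'(0.693151) = 2.441374
  x_2 = 0.693151 - 0.026180/2.441374 = 0.682427
Iteration 3:
  f(0.682427) = 0.000238
  f'(0.682427) = 2.397120
  x_3 = 0.682427 - 0.000238/2.397120 = 0.682328
Iteration 4:
  f(0.682328) = 0.000000
  f'(0.682328) = 2.396714
  x_4 = 0.682328 - 0.000000/2.396714 = 0.682328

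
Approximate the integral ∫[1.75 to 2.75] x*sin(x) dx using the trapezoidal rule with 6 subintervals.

f(x) = x*sin(x)
a = 1.75, b = 2.75, n = 6
h = (b - a)/n = 0.166667

Trapezoidal rule: (h/2)[f(x₀) + 2f(x₁) + 2f(x₂) + ... + f(xₙ)]

x_0 = 1.7500, f(x_0) = 1.721975, coefficient = 1
x_1 = 1.9167, f(x_1) = 1.803163, coefficient = 2
x_2 = 2.0833, f(x_2) = 1.815632, coefficient = 2
x_3 = 2.2500, f(x_3) = 1.750665, coefficient = 2
x_4 = 2.4167, f(x_4) = 1.602443, coefficient = 2
x_5 = 2.5833, f(x_5) = 1.368419, coefficient = 2
x_6 = 2.7500, f(x_6) = 1.049568, coefficient = 1

I ≈ (0.166667/2) × 19.452187 = 1.621016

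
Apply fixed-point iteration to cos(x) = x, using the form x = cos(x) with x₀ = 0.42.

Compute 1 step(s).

Equation: cos(x) = x
Fixed-point form: x = cos(x)
x₀ = 0.42

x_1 = g(0.420000) = 0.913089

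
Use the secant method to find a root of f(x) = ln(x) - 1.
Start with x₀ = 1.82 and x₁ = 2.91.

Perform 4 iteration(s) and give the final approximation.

f(x) = ln(x) - 1
x₀ = 1.82, x₁ = 2.91

Secant formula: x_{n+1} = x_n - f(x_n)(x_n - x_{n-1})/(f(x_n) - f(x_{n-1}))

Iteration 1:
  f(1.820000) = -0.401163
  f(2.910000) = 0.068153
  x_2 = 2.910000 - 0.068153×(2.910000 - 1.820000)/(0.068153 - (-0.401163))
       = 2.751713
Iteration 2:
  f(2.910000) = 0.068153
  f(2.751713) = 0.012224
  x_3 = 2.751713 - 0.012224×(2.751713 - 2.910000)/(0.012224 - 0.068153)
       = 2.717119
Iteration 3:
  f(2.751713) = 0.012224
  f(2.717119) = -0.000428
  x_4 = 2.717119 - (-0.000428)×(2.717119 - 2.751713)/(-0.000428 - 0.012224)
       = 2.718289
Iteration 4:
  f(2.717119) = -0.000428
  f(2.718289) = 0.000003
  x_5 = 2.718289 - 0.000003×(2.718289 - 2.717119)/(0.000003 - (-0.000428))
       = 2.718282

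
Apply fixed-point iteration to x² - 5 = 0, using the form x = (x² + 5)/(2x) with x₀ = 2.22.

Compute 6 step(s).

Equation: x² - 5 = 0
Fixed-point form: x = (x² + 5)/(2x)
x₀ = 2.22

x_1 = g(2.220000) = 2.236126
x_2 = g(2.236126) = 2.236068
x_3 = g(2.236068) = 2.236068
x_4 = g(2.236068) = 2.236068
x_5 = g(2.236068) = 2.236068
x_6 = g(2.236068) = 2.236068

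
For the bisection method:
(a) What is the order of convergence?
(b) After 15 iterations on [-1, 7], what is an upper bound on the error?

(a) Bisection has linear (order 1) convergence; the error is halved each step.

(b) Error bound = (b-a)/2^n = (7 - (-1))/2^{15}
    = 8/2^{15}

(a) 1 (linear); (b) error ≤ 2.44e-04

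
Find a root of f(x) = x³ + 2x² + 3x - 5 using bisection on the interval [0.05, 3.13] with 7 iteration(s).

f(x) = x³ + 2x² + 3x - 5
Initial interval: [0.05, 3.13]

Iteration 1:
  c_1 = (0.050000 + 3.130000)/2 = 1.590000
  f(c_1) = f(1.590000) = 8.845879
  f(a) × f(c) < 0, new interval: [0.050000, 1.590000]
Iteration 2:
  c_2 = (0.050000 + 1.590000)/2 = 0.820000
  f(c_2) = f(0.820000) = -0.643832
  f(a) × f(c) ≥ 0, new interval: [0.820000, 1.590000]
Iteration 3:
  c_3 = (0.820000 + 1.590000)/2 = 1.205000
  f(c_3) = f(1.205000) = 3.268740
  f(a) × f(c) < 0, new interval: [0.820000, 1.205000]
Iteration 4:
  c_4 = (0.820000 + 1.205000)/2 = 1.012500
  f(c_4) = f(1.012500) = 1.125783
  f(a) × f(c) < 0, new interval: [0.820000, 1.012500]
Iteration 5:
  c_5 = (0.820000 + 1.012500)/2 = 0.916250
  f(c_5) = f(0.916250) = 0.196983
  f(a) × f(c) < 0, new interval: [0.820000, 0.916250]
Iteration 6:
  c_6 = (0.820000 + 0.916250)/2 = 0.868125
  f(c_6) = f(0.868125) = -0.234088
  f(a) × f(c) ≥ 0, new interval: [0.868125, 0.916250]
Iteration 7:
  c_7 = (0.868125 + 0.916250)/2 = 0.892188
  f(c_7) = f(0.892188) = -0.021260
  f(a) × f(c) ≥ 0, new interval: [0.892188, 0.916250]

After 7 iteration(s), the approximation is c_7 = 0.892188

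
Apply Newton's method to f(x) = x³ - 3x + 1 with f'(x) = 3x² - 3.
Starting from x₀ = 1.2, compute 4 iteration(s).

f(x) = x³ - 3x + 1
f'(x) = 3x² - 3
x₀ = 1.2

Newton-Raphson formula: x_{n+1} = x_n - f(x_n)/f'(x_n)

Iteration 1:
  f(1.200000) = -0.872000
  f'(1.200000) = 1.320000
  x_1 = 1.200000 - (-0.872000)/1.320000 = 1.860606
Iteration 2:
  f(1.860606) = 1.859330
  f'(1.860606) = 7.385565
  x_2 = 1.860606 - 1.859330/7.385565 = 1.608854
Iteration 3:
  f(1.608854) = 0.337814
  f'(1.608854) = 4.765235
  x_3 = 1.608854 - 0.337814/4.765235 = 1.537963
Iteration 4:
  f(1.537963) = 0.023900
  f'(1.537963) = 4.095988
  x_4 = 1.537963 - 0.023900/4.095988 = 1.532128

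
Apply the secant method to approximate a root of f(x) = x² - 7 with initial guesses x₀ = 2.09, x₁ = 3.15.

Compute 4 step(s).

f(x) = x² - 7
x₀ = 2.09, x₁ = 3.15

Secant formula: x_{n+1} = x_n - f(x_n)(x_n - x_{n-1})/(f(x_n) - f(x_{n-1}))

Iteration 1:
  f(2.090000) = -2.631900
  f(3.150000) = 2.922500
  x_2 = 3.150000 - 2.922500×(3.150000 - 2.090000)/(2.922500 - (-2.631900))
       = 2.592271
Iteration 2:
  f(3.150000) = 2.922500
  f(2.592271) = -0.280131
  x_3 = 2.592271 - (-0.280131)×(2.592271 - 3.150000)/(-0.280131 - 2.922500)
       = 2.641055
Iteration 3:
  f(2.592271) = -0.280131
  f(2.641055) = -0.024828
  x_4 = 2.641055 - (-0.024828)×(2.641055 - 2.592271)/(-0.024828 - (-0.280131))
       = 2.645799
Iteration 4:
  f(2.641055) = -0.024828
  f(2.645799) = 0.000254
  x_5 = 2.645799 - 0.000254×(2.645799 - 2.641055)/(0.000254 - (-0.024828))
       = 2.645751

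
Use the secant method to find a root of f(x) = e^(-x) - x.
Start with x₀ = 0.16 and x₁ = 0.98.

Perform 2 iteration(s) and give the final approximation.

f(x) = e^(-x) - x
x₀ = 0.16, x₁ = 0.98

Secant formula: x_{n+1} = x_n - f(x_n)(x_n - x_{n-1})/(f(x_n) - f(x_{n-1}))

Iteration 1:
  f(0.160000) = 0.692144
  f(0.980000) = -0.604689
  x_2 = 0.980000 - (-0.604689)×(0.980000 - 0.160000)/(-0.604689 - 0.692144)
       = 0.597649
Iteration 2:
  f(0.980000) = -0.604689
  f(0.597649) = -0.047546
  x_3 = 0.597649 - (-0.047546)×(0.597649 - 0.980000)/(-0.047546 - (-0.604689))
       = 0.565020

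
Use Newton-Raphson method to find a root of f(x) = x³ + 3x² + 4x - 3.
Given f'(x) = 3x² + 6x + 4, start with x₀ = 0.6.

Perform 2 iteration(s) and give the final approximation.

f(x) = x³ + 3x² + 4x - 3
f'(x) = 3x² + 6x + 4
x₀ = 0.6

Newton-Raphson formula: x_{n+1} = x_n - f(x_n)/f'(x_n)

Iteration 1:
  f(0.600000) = 0.696000
  f'(0.600000) = 8.680000
  x_1 = 0.600000 - 0.696000/8.680000 = 0.519816
Iteration 2:
  f(0.519816) = 0.030346
  f'(0.519816) = 7.929519
  x_2 = 0.519816 - 0.030346/7.929519 = 0.515989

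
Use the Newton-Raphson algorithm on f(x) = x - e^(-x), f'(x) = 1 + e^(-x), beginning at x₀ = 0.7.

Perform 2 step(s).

f(x) = x - e^(-x)
f'(x) = 1 + e^(-x)
x₀ = 0.7

Newton-Raphson formula: x_{n+1} = x_n - f(x_n)/f'(x_n)

Iteration 1:
  f(0.700000) = 0.203415
  f'(0.700000) = 1.496585
  x_1 = 0.700000 - 0.203415/1.496585 = 0.564081
Iteration 2:
  f(0.564081) = -0.004802
  f'(0.564081) = 1.568883
  x_2 = 0.564081 - (-0.004802)/1.568883 = 0.567142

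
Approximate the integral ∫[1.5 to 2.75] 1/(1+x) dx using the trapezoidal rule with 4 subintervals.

f(x) = 1/(1+x)
a = 1.5, b = 2.75, n = 4
h = (b - a)/n = 0.312500

Trapezoidal rule: (h/2)[f(x₀) + 2f(x₁) + 2f(x₂) + ... + f(xₙ)]

x_0 = 1.5000, f(x_0) = 0.400000, coefficient = 1
x_1 = 1.8125, f(x_1) = 0.355556, coefficient = 2
x_2 = 2.1250, f(x_2) = 0.320000, coefficient = 2
x_3 = 2.4375, f(x_3) = 0.290909, coefficient = 2
x_4 = 2.7500, f(x_4) = 0.266667, coefficient = 1

I ≈ (0.312500/2) × 2.599596 = 0.406187
Exact value: 0.405465
Error: 0.000722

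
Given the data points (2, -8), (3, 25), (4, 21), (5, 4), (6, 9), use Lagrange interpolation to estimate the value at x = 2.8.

Lagrange interpolation formula:
P(x) = Σ yᵢ × Lᵢ(x)
where Lᵢ(x) = Π_{j≠i} (x - xⱼ)/(xᵢ - xⱼ)

L_0(2.8) = (2.8 - 3)/(2 - 3) × (2.8 - 4)/(2 - 4) × (2.8 - 5)/(2 - 5) × (2.8 - 6)/(2 - 6) = 0.070400
L_1(2.8) = (2.8 - 2)/(3 - 2) × (2.8 - 4)/(3 - 4) × (2.8 - 5)/(3 - 5) × (2.8 - 6)/(3 - 6) = 1.126400
L_2(2.8) = (2.8 - 2)/(4 - 2) × (2.8 - 3)/(4 - 3) × (2.8 - 5)/(4 - 5) × (2.8 - 6)/(4 - 6) = -0.281600
L_3(2.8) = (2.8 - 2)/(5 - 2) × (2.8 - 3)/(5 - 3) × (2.8 - 4)/(5 - 4) × (2.8 - 6)/(5 - 6) = 0.102400
L_4(2.8) = (2.8 - 2)/(6 - 2) × (2.8 - 3)/(6 - 3) × (2.8 - 4)/(6 - 4) × (2.8 - 5)/(6 - 5) = -0.017600

P(2.8) = (-8)×L_0(2.8) + 25×L_1(2.8) + 21×L_2(2.8) + 4×L_3(2.8) + 9×L_4(2.8)
P(2.8) = 21.934400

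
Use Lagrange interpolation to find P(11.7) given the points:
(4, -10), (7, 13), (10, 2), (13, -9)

Lagrange interpolation formula:
P(x) = Σ yᵢ × Lᵢ(x)
where Lᵢ(x) = Π_{j≠i} (x - xⱼ)/(xᵢ - xⱼ)

L_0(11.7) = (11.7 - 7)/(4 - 7) × (11.7 - 10)/(4 - 10) × (11.7 - 13)/(4 - 13) = 0.064117
L_1(11.7) = (11.7 - 4)/(7 - 4) × (11.7 - 10)/(7 - 10) × (11.7 - 13)/(7 - 13) = -0.315130
L_2(11.7) = (11.7 - 4)/(10 - 4) × (11.7 - 7)/(10 - 7) × (11.7 - 13)/(10 - 13) = 0.871241
L_3(11.7) = (11.7 - 4)/(13 - 4) × (11.7 - 7)/(13 - 7) × (11.7 - 10)/(13 - 10) = 0.379772

P(11.7) = (-10)×L_0(11.7) + 13×L_1(11.7) + 2×L_2(11.7) + (-9)×L_3(11.7)
P(11.7) = -6.413321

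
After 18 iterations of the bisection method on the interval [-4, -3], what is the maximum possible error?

Bisection error bound: |error| ≤ (b-a)/2^n
|error| ≤ (-3 - (-4))/2^18 = 1/2^18
|error| ≤ 0.0000038147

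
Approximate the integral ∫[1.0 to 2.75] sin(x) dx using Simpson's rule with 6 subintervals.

f(x) = sin(x)
a = 1.0, b = 2.75, n = 6
h = (b - a)/n = 0.291667

Simpson's rule: (h/3)[f(x₀) + 4f(x₁) + 2f(x₂) + ... + f(xₙ)]

x_0 = 1.0000, f(x_0) = 0.841471, coefficient = 1
x_1 = 1.2917, f(x_1) = 0.961296, coefficient = 4
x_2 = 1.5833, f(x_2) = 0.999921, coefficient = 2
x_3 = 1.8750, f(x_3) = 0.954086, coefficient = 4
x_4 = 2.1667, f(x_4) = 0.827660, coefficient = 2
x_5 = 2.4583, f(x_5) = 0.631324, coefficient = 4
x_6 = 2.7500, f(x_6) = 0.381661, coefficient = 1

I ≈ (0.291667/3) × 15.065117 = 1.464664
Exact value: 1.464605
Error: 0.000059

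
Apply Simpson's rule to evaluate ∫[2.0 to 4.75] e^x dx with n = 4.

f(x) = e^x
a = 2.0, b = 4.75, n = 4
h = (b - a)/n = 0.687500

Simpson's rule: (h/3)[f(x₀) + 4f(x₁) + 2f(x₂) + ... + f(xₙ)]

x_0 = 2.0000, f(x_0) = 7.389056, coefficient = 1
x_1 = 2.6875, f(x_1) = 14.694893, coefficient = 4
x_2 = 3.3750, f(x_2) = 29.224284, coefficient = 2
x_3 = 4.0625, f(x_3) = 58.119428, coefficient = 4
x_4 = 4.7500, f(x_4) = 115.584285, coefficient = 1

I ≈ (0.687500/3) × 472.679192 = 108.322315
Exact value: 108.195228
Error: 0.127086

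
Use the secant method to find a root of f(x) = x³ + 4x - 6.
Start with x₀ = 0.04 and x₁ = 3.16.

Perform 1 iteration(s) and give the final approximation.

f(x) = x³ + 4x - 6
x₀ = 0.04, x₁ = 3.16

Secant formula: x_{n+1} = x_n - f(x_n)(x_n - x_{n-1})/(f(x_n) - f(x_{n-1}))

Iteration 1:
  f(0.040000) = -5.839936
  f(3.160000) = 38.194496
  x_2 = 3.160000 - 38.194496×(3.160000 - 0.040000)/(38.194496 - (-5.839936))
       = 0.453781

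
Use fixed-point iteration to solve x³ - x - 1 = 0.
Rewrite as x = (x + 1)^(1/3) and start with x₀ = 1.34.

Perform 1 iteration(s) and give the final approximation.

Equation: x³ - x - 1 = 0
Fixed-point form: x = (x + 1)^(1/3)
x₀ = 1.34

x_1 = g(1.340000) = 1.327614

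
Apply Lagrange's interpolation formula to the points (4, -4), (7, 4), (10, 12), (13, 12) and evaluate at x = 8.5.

Lagrange interpolation formula:
P(x) = Σ yᵢ × Lᵢ(x)
where Lᵢ(x) = Π_{j≠i} (x - xⱼ)/(xᵢ - xⱼ)

L_0(8.5) = (8.5 - 7)/(4 - 7) × (8.5 - 10)/(4 - 10) × (8.5 - 13)/(4 - 13) = -0.062500
L_1(8.5) = (8.5 - 4)/(7 - 4) × (8.5 - 10)/(7 - 10) × (8.5 - 13)/(7 - 13) = 0.562500
L_2(8.5) = (8.5 - 4)/(10 - 4) × (8.5 - 7)/(10 - 7) × (8.5 - 13)/(10 - 13) = 0.562500
L_3(8.5) = (8.5 - 4)/(13 - 4) × (8.5 - 7)/(13 - 7) × (8.5 - 10)/(13 - 10) = -0.062500

P(8.5) = (-4)×L_0(8.5) + 4×L_1(8.5) + 12×L_2(8.5) + 12×L_3(8.5)
P(8.5) = 8.500000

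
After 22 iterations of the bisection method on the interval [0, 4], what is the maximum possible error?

Bisection error bound: |error| ≤ (b-a)/2^n
|error| ≤ (4 - 0)/2^22 = 4/2^22
|error| ≤ 0.0000009537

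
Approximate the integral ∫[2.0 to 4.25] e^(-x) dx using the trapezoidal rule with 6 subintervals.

f(x) = e^(-x)
a = 2.0, b = 4.25, n = 6
h = (b - a)/n = 0.375000

Trapezoidal rule: (h/2)[f(x₀) + 2f(x₁) + 2f(x₂) + ... + f(xₙ)]

x_0 = 2.0000, f(x_0) = 0.135335, coefficient = 1
x_1 = 2.3750, f(x_1) = 0.093014, coefficient = 2
x_2 = 2.7500, f(x_2) = 0.063928, coefficient = 2
x_3 = 3.1250, f(x_3) = 0.043937, coefficient = 2
x_4 = 3.5000, f(x_4) = 0.030197, coefficient = 2
x_5 = 3.8750, f(x_5) = 0.020754, coefficient = 2
x_6 = 4.2500, f(x_6) = 0.014264, coefficient = 1

I ≈ (0.375000/2) × 0.653262 = 0.122487
Exact value: 0.121071
Error: 0.001415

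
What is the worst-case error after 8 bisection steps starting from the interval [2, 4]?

Bisection error bound: |error| ≤ (b-a)/2^n
|error| ≤ (4 - 2)/2^8 = 2/2^8
|error| ≤ 0.0078125000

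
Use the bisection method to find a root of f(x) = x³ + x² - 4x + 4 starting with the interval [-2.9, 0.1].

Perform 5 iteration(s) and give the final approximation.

f(x) = x³ + x² - 4x + 4
Initial interval: [-2.9, 0.1]

Iteration 1:
  c_1 = (-2.900000 + 0.100000)/2 = -1.400000
  f(c_1) = f(-1.400000) = 8.816000
  f(a) × f(c) < 0, new interval: [-2.900000, -1.400000]
Iteration 2:
  c_2 = (-2.900000 + (-1.400000))/2 = -2.150000
  f(c_2) = f(-2.150000) = 7.284125
  f(a) × f(c) < 0, new interval: [-2.900000, -2.150000]
Iteration 3:
  c_3 = (-2.900000 + (-2.150000))/2 = -2.525000
  f(c_3) = f(-2.525000) = 4.377172
  f(a) × f(c) < 0, new interval: [-2.900000, -2.525000]
Iteration 4:
  c_4 = (-2.900000 + (-2.525000))/2 = -2.712500
  f(c_4) = f(-2.712500) = 2.250014
  f(a) × f(c) < 0, new interval: [-2.900000, -2.712500]
Iteration 5:
  c_5 = (-2.900000 + (-2.712500))/2 = -2.806250
  f(c_5) = f(-2.806250) = 1.000711
  f(a) × f(c) < 0, new interval: [-2.900000, -2.806250]

After 5 iteration(s), the approximation is c_5 = -2.806250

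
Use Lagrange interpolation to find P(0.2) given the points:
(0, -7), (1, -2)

Lagrange interpolation formula:
P(x) = Σ yᵢ × Lᵢ(x)
where Lᵢ(x) = Π_{j≠i} (x - xⱼ)/(xᵢ - xⱼ)

L_0(0.2) = (0.2 - 1)/(0 - 1) = 0.800000
L_1(0.2) = (0.2 - 0)/(1 - 0) = 0.200000

P(0.2) = (-7)×L_0(0.2) + (-2)×L_1(0.2)
P(0.2) = -6.000000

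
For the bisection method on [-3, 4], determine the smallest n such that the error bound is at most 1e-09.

We need (b-a)/2^n ≤ 1e-09
(4 - (-3))/2^n ≤ 1e-09
7/2^n ≤ 1e-09
2^n ≥ 7000000000
n ≥ log₂(7000000000) = 32.70
n ≥ 33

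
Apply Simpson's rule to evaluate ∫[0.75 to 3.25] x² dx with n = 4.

f(x) = x²
a = 0.75, b = 3.25, n = 4
h = (b - a)/n = 0.625000

Simpson's rule: (h/3)[f(x₀) + 4f(x₁) + 2f(x₂) + ... + f(xₙ)]

x_0 = 0.7500, f(x_0) = 0.562500, coefficient = 1
x_1 = 1.3750, f(x_1) = 1.890625, coefficient = 4
x_2 = 2.0000, f(x_2) = 4.000000, coefficient = 2
x_3 = 2.6250, f(x_3) = 6.890625, coefficient = 4
x_4 = 3.2500, f(x_4) = 10.562500, coefficient = 1

I ≈ (0.625000/3) × 54.250000 = 11.302083
Exact value: 11.302083
Error: 0.000000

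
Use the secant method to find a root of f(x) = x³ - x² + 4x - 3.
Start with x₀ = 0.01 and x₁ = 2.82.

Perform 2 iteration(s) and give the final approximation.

f(x) = x³ - x² + 4x - 3
x₀ = 0.01, x₁ = 2.82

Secant formula: x_{n+1} = x_n - f(x_n)(x_n - x_{n-1})/(f(x_n) - f(x_{n-1}))

Iteration 1:
  f(0.010000) = -2.960099
  f(2.820000) = 22.753368
  x_2 = 2.820000 - 22.753368×(2.820000 - 0.010000)/(22.753368 - (-2.960099))
       = 0.333483
Iteration 2:
  f(2.820000) = 22.753368
  f(0.333483) = -1.740191
  x_3 = 0.333483 - (-1.740191)×(0.333483 - 2.820000)/(-1.740191 - 22.753368)
       = 0.510143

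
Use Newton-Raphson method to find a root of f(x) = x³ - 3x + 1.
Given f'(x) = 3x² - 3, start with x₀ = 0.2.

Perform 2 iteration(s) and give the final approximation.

f(x) = x³ - 3x + 1
f'(x) = 3x² - 3
x₀ = 0.2

Newton-Raphson formula: x_{n+1} = x_n - f(x_n)/f'(x_n)

Iteration 1:
  f(0.200000) = 0.408000
  f'(0.200000) = -2.880000
  x_1 = 0.200000 - 0.408000/(-2.880000) = 0.341667
Iteration 2:
  f(0.341667) = 0.014885
  f'(0.341667) = -2.649792
  x_2 = 0.341667 - 0.014885/(-2.649792) = 0.347284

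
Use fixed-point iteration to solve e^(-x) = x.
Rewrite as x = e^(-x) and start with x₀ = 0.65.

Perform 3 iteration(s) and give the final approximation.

Equation: e^(-x) = x
Fixed-point form: x = e^(-x)
x₀ = 0.65

x_1 = g(0.650000) = 0.522046
x_2 = g(0.522046) = 0.593306
x_3 = g(0.593306) = 0.552498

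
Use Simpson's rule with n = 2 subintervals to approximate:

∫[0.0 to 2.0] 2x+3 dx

f(x) = 2x+3
a = 0.0, b = 2.0, n = 2
h = (b - a)/n = 1.000000

Simpson's rule: (h/3)[f(x₀) + 4f(x₁) + 2f(x₂) + ... + f(xₙ)]

x_0 = 0.0000, f(x_0) = 3.000000, coefficient = 1
x_1 = 1.0000, f(x_1) = 5.000000, coefficient = 4
x_2 = 2.0000, f(x_2) = 7.000000, coefficient = 1

I ≈ (1.000000/3) × 30.000000 = 10.000000
Exact value: 10.000000
Error: 0.000000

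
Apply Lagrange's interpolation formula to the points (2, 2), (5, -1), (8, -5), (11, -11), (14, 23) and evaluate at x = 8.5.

Lagrange interpolation formula:
P(x) = Σ yᵢ × Lᵢ(x)
where Lᵢ(x) = Π_{j≠i} (x - xⱼ)/(xᵢ - xⱼ)

L_0(8.5) = (8.5 - 5)/(2 - 5) × (8.5 - 8)/(2 - 8) × (8.5 - 11)/(2 - 11) × (8.5 - 14)/(2 - 14) = 0.012378
L_1(8.5) = (8.5 - 2)/(5 - 2) × (8.5 - 8)/(5 - 8) × (8.5 - 11)/(5 - 11) × (8.5 - 14)/(5 - 14) = -0.091950
L_2(8.5) = (8.5 - 2)/(8 - 2) × (8.5 - 5)/(8 - 5) × (8.5 - 11)/(8 - 11) × (8.5 - 14)/(8 - 14) = 0.965471
L_3(8.5) = (8.5 - 2)/(11 - 2) × (8.5 - 5)/(11 - 5) × (8.5 - 8)/(11 - 8) × (8.5 - 14)/(11 - 14) = 0.128729
L_4(8.5) = (8.5 - 2)/(14 - 2) × (8.5 - 5)/(14 - 5) × (8.5 - 8)/(14 - 8) × (8.5 - 11)/(14 - 11) = -0.014628

P(8.5) = 2×L_0(8.5) + (-1)×L_1(8.5) + (-5)×L_2(8.5) + (-11)×L_3(8.5) + 23×L_4(8.5)
P(8.5) = -6.463124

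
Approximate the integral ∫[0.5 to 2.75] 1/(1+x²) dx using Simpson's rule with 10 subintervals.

f(x) = 1/(1+x²)
a = 0.5, b = 2.75, n = 10
h = (b - a)/n = 0.225000

Simpson's rule: (h/3)[f(x₀) + 4f(x₁) + 2f(x₂) + ... + f(xₙ)]

x_0 = 0.5000, f(x_0) = 0.800000, coefficient = 1
x_1 = 0.7250, f(x_1) = 0.655469, coefficient = 4
x_2 = 0.9500, f(x_2) = 0.525624, coefficient = 2
x_3 = 1.1750, f(x_3) = 0.420058, coefficient = 4
x_4 = 1.4000, f(x_4) = 0.337838, coefficient = 2
x_5 = 1.6250, f(x_5) = 0.274678, coefficient = 4
x_6 = 1.8500, f(x_6) = 0.226116, coefficient = 2
x_7 = 2.0750, f(x_7) = 0.188479, coefficient = 4
x_8 = 2.3000, f(x_8) = 0.158983, coefficient = 2
x_9 = 2.5250, f(x_9) = 0.135582, coefficient = 4
x_10 = 2.7500, f(x_10) = 0.116788, coefficient = 1

I ≈ (0.225000/3) × 10.110974 = 0.758323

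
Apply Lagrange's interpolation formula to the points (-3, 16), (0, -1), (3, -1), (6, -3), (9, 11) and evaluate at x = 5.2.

Lagrange interpolation formula:
P(x) = Σ yᵢ × Lᵢ(x)
where Lᵢ(x) = Π_{j≠i} (x - xⱼ)/(xᵢ - xⱼ)

L_0(5.2) = (5.2 - 0)/(-3 - 0) × (5.2 - 3)/(-3 - 3) × (5.2 - 6)/(-3 - 6) × (5.2 - 9)/(-3 - 9) = 0.017890
L_1(5.2) = (5.2 - (-3))/(0 - (-3)) × (5.2 - 3)/(0 - 3) × (5.2 - 6)/(0 - 6) × (5.2 - 9)/(0 - 9) = -0.112843
L_2(5.2) = (5.2 - (-3))/(3 - (-3)) × (5.2 - 0)/(3 - 0) × (5.2 - 6)/(3 - 6) × (5.2 - 9)/(3 - 9) = 0.400079
L_3(5.2) = (5.2 - (-3))/(6 - (-3)) × (5.2 - 0)/(6 - 0) × (5.2 - 3)/(6 - 3) × (5.2 - 9)/(6 - 9) = 0.733478
L_4(5.2) = (5.2 - (-3))/(9 - (-3)) × (5.2 - 0)/(9 - 0) × (5.2 - 3)/(9 - 3) × (5.2 - 6)/(9 - 6) = -0.038604

P(5.2) = 16×L_0(5.2) + (-1)×L_1(5.2) + (-1)×L_2(5.2) + (-3)×L_3(5.2) + 11×L_4(5.2)
P(5.2) = -2.626081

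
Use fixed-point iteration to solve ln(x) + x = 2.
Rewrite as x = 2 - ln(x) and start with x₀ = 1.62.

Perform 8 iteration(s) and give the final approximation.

Equation: ln(x) + x = 2
Fixed-point form: x = 2 - ln(x)
x₀ = 1.62

x_1 = g(1.620000) = 1.517574
x_2 = g(1.517574) = 1.582887
x_3 = g(1.582887) = 1.540750
x_4 = g(1.540750) = 1.567731
x_5 = g(1.567731) = 1.550371
x_6 = g(1.550371) = 1.561506
x_7 = g(1.561506) = 1.554349
x_8 = g(1.554349) = 1.558943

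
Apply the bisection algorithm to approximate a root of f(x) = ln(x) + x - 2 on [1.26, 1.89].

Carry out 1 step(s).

f(x) = ln(x) + x - 2
Initial interval: [1.26, 1.89]

Iteration 1:
  c_1 = (1.260000 + 1.890000)/2 = 1.575000
  f(c_1) = f(1.575000) = 0.029255
  f(a) × f(c) < 0, new interval: [1.260000, 1.575000]

After 1 iteration(s), the approximation is c_1 = 1.575000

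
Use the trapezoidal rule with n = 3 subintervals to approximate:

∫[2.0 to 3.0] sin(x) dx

f(x) = sin(x)
a = 2.0, b = 3.0, n = 3
h = (b - a)/n = 0.333333

Trapezoidal rule: (h/2)[f(x₀) + 2f(x₁) + 2f(x₂) + ... + f(xₙ)]

x_0 = 2.0000, f(x_0) = 0.909297, coefficient = 1
x_1 = 2.3333, f(x_1) = 0.723086, coefficient = 2
x_2 = 2.6667, f(x_2) = 0.457273, coefficient = 2
x_3 = 3.0000, f(x_3) = 0.141120, coefficient = 1

I ≈ (0.333333/2) × 3.411134 = 0.568522
Exact value: 0.573846
Error: 0.005323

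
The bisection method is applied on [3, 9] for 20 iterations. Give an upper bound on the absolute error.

Bisection error bound: |error| ≤ (b-a)/2^n
|error| ≤ (9 - 3)/2^20 = 6/2^20
|error| ≤ 0.0000057220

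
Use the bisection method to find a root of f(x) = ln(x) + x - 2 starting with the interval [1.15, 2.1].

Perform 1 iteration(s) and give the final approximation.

f(x) = ln(x) + x - 2
Initial interval: [1.15, 2.1]

Iteration 1:
  c_1 = (1.150000 + 2.100000)/2 = 1.625000
  f(c_1) = f(1.625000) = 0.110508
  f(a) × f(c) < 0, new interval: [1.150000, 1.625000]

After 1 iteration(s), the approximation is c_1 = 1.625000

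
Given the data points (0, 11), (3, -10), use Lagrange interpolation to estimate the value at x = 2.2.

Lagrange interpolation formula:
P(x) = Σ yᵢ × Lᵢ(x)
where Lᵢ(x) = Π_{j≠i} (x - xⱼ)/(xᵢ - xⱼ)

L_0(2.2) = (2.2 - 3)/(0 - 3) = 0.266667
L_1(2.2) = (2.2 - 0)/(3 - 0) = 0.733333

P(2.2) = 11×L_0(2.2) + (-10)×L_1(2.2)
P(2.2) = -4.400000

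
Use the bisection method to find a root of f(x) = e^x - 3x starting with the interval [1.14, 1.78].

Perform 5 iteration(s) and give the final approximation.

f(x) = e^x - 3x
Initial interval: [1.14, 1.78]

Iteration 1:
  c_1 = (1.140000 + 1.780000)/2 = 1.460000
  f(c_1) = f(1.460000) = -0.074040
  f(a) × f(c) ≥ 0, new interval: [1.460000, 1.780000]
Iteration 2:
  c_2 = (1.460000 + 1.780000)/2 = 1.620000
  f(c_2) = f(1.620000) = 0.193090
  f(a) × f(c) < 0, new interval: [1.460000, 1.620000]
Iteration 3:
  c_3 = (1.460000 + 1.620000)/2 = 1.540000
  f(c_3) = f(1.540000) = 0.044590
  f(a) × f(c) < 0, new interval: [1.460000, 1.540000]
Iteration 4:
  c_4 = (1.460000 + 1.540000)/2 = 1.500000
  f(c_4) = f(1.500000) = -0.018311
  f(a) × f(c) ≥ 0, new interval: [1.500000, 1.540000]
Iteration 5:
  c_5 = (1.500000 + 1.540000)/2 = 1.520000
  f(c_5) = f(1.520000) = 0.012225
  f(a) × f(c) < 0, new interval: [1.500000, 1.520000]

After 5 iteration(s), the approximation is c_5 = 1.520000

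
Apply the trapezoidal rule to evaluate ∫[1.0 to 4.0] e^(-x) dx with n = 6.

f(x) = e^(-x)
a = 1.0, b = 4.0, n = 6
h = (b - a)/n = 0.500000

Trapezoidal rule: (h/2)[f(x₀) + 2f(x₁) + 2f(x₂) + ... + f(xₙ)]

x_0 = 1.0000, f(x_0) = 0.367879, coefficient = 1
x_1 = 1.5000, f(x_1) = 0.223130, coefficient = 2
x_2 = 2.0000, f(x_2) = 0.135335, coefficient = 2
x_3 = 2.5000, f(x_3) = 0.082085, coefficient = 2
x_4 = 3.0000, f(x_4) = 0.049787, coefficient = 2
x_5 = 3.5000, f(x_5) = 0.030197, coefficient = 2
x_6 = 4.0000, f(x_6) = 0.018316, coefficient = 1

I ≈ (0.500000/2) × 1.427265 = 0.356816
Exact value: 0.349564
Error: 0.007252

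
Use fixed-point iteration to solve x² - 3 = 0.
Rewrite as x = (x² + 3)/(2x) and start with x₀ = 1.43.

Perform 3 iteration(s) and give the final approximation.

Equation: x² - 3 = 0
Fixed-point form: x = (x² + 3)/(2x)
x₀ = 1.43

x_1 = g(1.430000) = 1.763951
x_2 = g(1.763951) = 1.732339
x_3 = g(1.732339) = 1.732051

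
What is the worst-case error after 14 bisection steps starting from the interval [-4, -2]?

Bisection error bound: |error| ≤ (b-a)/2^n
|error| ≤ (-2 - (-4))/2^14 = 2/2^14
|error| ≤ 0.0001220703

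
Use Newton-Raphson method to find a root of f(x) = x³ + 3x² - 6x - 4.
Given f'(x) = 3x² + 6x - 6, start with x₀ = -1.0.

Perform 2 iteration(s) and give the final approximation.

f(x) = x³ + 3x² - 6x - 4
f'(x) = 3x² + 6x - 6
x₀ = -1.0

Newton-Raphson formula: x_{n+1} = x_n - f(x_n)/f'(x_n)

Iteration 1:
  f(-1.000000) = 4.000000
  f'(-1.000000) = -9.000000
  x_1 = -1.000000 - 4.000000/(-9.000000) = -0.555556
Iteration 2:
  f(-0.555556) = 0.087791
  f'(-0.555556) = -8.407407
  x_2 = -0.555556 - 0.087791/(-8.407407) = -0.545113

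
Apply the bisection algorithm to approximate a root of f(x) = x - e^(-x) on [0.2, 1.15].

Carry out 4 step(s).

f(x) = x - e^(-x)
Initial interval: [0.2, 1.15]

Iteration 1:
  c_1 = (0.200000 + 1.150000)/2 = 0.675000
  f(c_1) = f(0.675000) = 0.165844
  f(a) × f(c) < 0, new interval: [0.200000, 0.675000]
Iteration 2:
  c_2 = (0.200000 + 0.675000)/2 = 0.437500
  f(c_2) = f(0.437500) = -0.208149
  f(a) × f(c) ≥ 0, new interval: [0.437500, 0.675000]
Iteration 3:
  c_3 = (0.437500 + 0.675000)/2 = 0.556250
  f(c_3) = f(0.556250) = -0.017105
  f(a) × f(c) ≥ 0, new interval: [0.556250, 0.675000]
Iteration 4:
  c_4 = (0.556250 + 0.675000)/2 = 0.615625
  f(c_4) = f(0.615625) = 0.075322
  f(a) × f(c) < 0, new interval: [0.556250, 0.615625]

After 4 iteration(s), the approximation is c_4 = 0.615625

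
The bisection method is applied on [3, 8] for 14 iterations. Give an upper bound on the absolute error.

Bisection error bound: |error| ≤ (b-a)/2^n
|error| ≤ (8 - 3)/2^14 = 5/2^14
|error| ≤ 0.0003051758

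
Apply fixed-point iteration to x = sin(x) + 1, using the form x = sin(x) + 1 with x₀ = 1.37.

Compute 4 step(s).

Equation: x = sin(x) + 1
Fixed-point form: x = sin(x) + 1
x₀ = 1.37

x_1 = g(1.370000) = 1.979908
x_2 = g(1.979908) = 1.917475
x_3 = g(1.917475) = 1.940507
x_4 = g(1.940507) = 1.932432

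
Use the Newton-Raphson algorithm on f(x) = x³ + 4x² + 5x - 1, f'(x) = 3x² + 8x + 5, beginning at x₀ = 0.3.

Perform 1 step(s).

f(x) = x³ + 4x² + 5x - 1
f'(x) = 3x² + 8x + 5
x₀ = 0.3

Newton-Raphson formula: x_{n+1} = x_n - f(x_n)/f'(x_n)

Iteration 1:
  f(0.300000) = 0.887000
  f'(0.300000) = 7.670000
  x_1 = 0.300000 - 0.887000/7.670000 = 0.184355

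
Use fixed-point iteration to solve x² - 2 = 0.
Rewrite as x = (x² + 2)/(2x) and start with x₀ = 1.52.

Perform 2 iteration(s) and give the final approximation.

Equation: x² - 2 = 0
Fixed-point form: x = (x² + 2)/(2x)
x₀ = 1.52

x_1 = g(1.520000) = 1.417895
x_2 = g(1.417895) = 1.414218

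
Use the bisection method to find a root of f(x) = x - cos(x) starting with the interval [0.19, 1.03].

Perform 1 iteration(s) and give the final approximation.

f(x) = x - cos(x)
Initial interval: [0.19, 1.03]

Iteration 1:
  c_1 = (0.190000 + 1.030000)/2 = 0.610000
  f(c_1) = f(0.610000) = -0.209648
  f(a) × f(c) ≥ 0, new interval: [0.610000, 1.030000]

After 1 iteration(s), the approximation is c_1 = 0.610000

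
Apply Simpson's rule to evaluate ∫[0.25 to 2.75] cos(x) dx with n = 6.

f(x) = cos(x)
a = 0.25, b = 2.75, n = 6
h = (b - a)/n = 0.416667

Simpson's rule: (h/3)[f(x₀) + 4f(x₁) + 2f(x₂) + ... + f(xₙ)]

x_0 = 0.2500, f(x_0) = 0.968912, coefficient = 1
x_1 = 0.6667, f(x_1) = 0.785887, coefficient = 4
x_2 = 1.0833, f(x_2) = 0.468386, coefficient = 2
x_3 = 1.5000, f(x_3) = 0.070737, coefficient = 4
x_4 = 1.9167, f(x_4) = -0.339016, coefficient = 2
x_5 = 2.3333, f(x_5) = -0.690758, coefficient = 4
x_6 = 2.7500, f(x_6) = -0.924302, coefficient = 1

I ≈ (0.416667/3) × 0.966816 = 0.134280
Exact value: 0.134257
Error: 0.000023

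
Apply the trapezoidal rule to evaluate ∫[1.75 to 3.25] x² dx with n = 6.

f(x) = x²
a = 1.75, b = 3.25, n = 6
h = (b - a)/n = 0.250000

Trapezoidal rule: (h/2)[f(x₀) + 2f(x₁) + 2f(x₂) + ... + f(xₙ)]

x_0 = 1.7500, f(x_0) = 3.062500, coefficient = 1
x_1 = 2.0000, f(x_1) = 4.000000, coefficient = 2
x_2 = 2.2500, f(x_2) = 5.062500, coefficient = 2
x_3 = 2.5000, f(x_3) = 6.250000, coefficient = 2
x_4 = 2.7500, f(x_4) = 7.562500, coefficient = 2
x_5 = 3.0000, f(x_5) = 9.000000, coefficient = 2
x_6 = 3.2500, f(x_6) = 10.562500, coefficient = 1

I ≈ (0.250000/2) × 77.375000 = 9.671875
Exact value: 9.656250
Error: 0.015625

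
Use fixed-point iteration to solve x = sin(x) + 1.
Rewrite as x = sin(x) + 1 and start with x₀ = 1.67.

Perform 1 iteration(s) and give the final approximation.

Equation: x = sin(x) + 1
Fixed-point form: x = sin(x) + 1
x₀ = 1.67

x_1 = g(1.670000) = 1.995083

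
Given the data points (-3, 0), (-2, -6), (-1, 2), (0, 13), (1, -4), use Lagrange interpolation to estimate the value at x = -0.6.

Lagrange interpolation formula:
P(x) = Σ yᵢ × Lᵢ(x)
where Lᵢ(x) = Π_{j≠i} (x - xⱼ)/(xᵢ - xⱼ)

L_0(-0.6) = (-0.6 - (-2))/(-3 - (-2)) × (-0.6 - (-1))/(-3 - (-1)) × (-0.6 - 0)/(-3 - 0) × (-0.6 - 1)/(-3 - 1) = 0.022400
L_1(-0.6) = (-0.6 - (-3))/(-2 - (-3)) × (-0.6 - (-1))/(-2 - (-1)) × (-0.6 - 0)/(-2 - 0) × (-0.6 - 1)/(-2 - 1) = -0.153600
L_2(-0.6) = (-0.6 - (-3))/(-1 - (-3)) × (-0.6 - (-2))/(-1 - (-2)) × (-0.6 - 0)/(-1 - 0) × (-0.6 - 1)/(-1 - 1) = 0.806400
L_3(-0.6) = (-0.6 - (-3))/(0 - (-3)) × (-0.6 - (-2))/(0 - (-2)) × (-0.6 - (-1))/(0 - (-1)) × (-0.6 - 1)/(0 - 1) = 0.358400
L_4(-0.6) = (-0.6 - (-3))/(1 - (-3)) × (-0.6 - (-2))/(1 - (-2)) × (-0.6 - (-1))/(1 - (-1)) × (-0.6 - 0)/(1 - 0) = -0.033600

P(-0.6) = 0×L_0(-0.6) + (-6)×L_1(-0.6) + 2×L_2(-0.6) + 13×L_3(-0.6) + (-4)×L_4(-0.6)
P(-0.6) = 7.328000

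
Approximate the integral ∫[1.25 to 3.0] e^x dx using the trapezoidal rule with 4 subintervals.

f(x) = e^x
a = 1.25, b = 3.0, n = 4
h = (b - a)/n = 0.437500

Trapezoidal rule: (h/2)[f(x₀) + 2f(x₁) + 2f(x₂) + ... + f(xₙ)]

x_0 = 1.2500, f(x_0) = 3.490343, coefficient = 1
x_1 = 1.6875, f(x_1) = 5.405949, coefficient = 2
x_2 = 2.1250, f(x_2) = 8.372897, coefficient = 2
x_3 = 2.5625, f(x_3) = 12.968197, coefficient = 2
x_4 = 3.0000, f(x_4) = 20.085537, coefficient = 1

I ≈ (0.437500/2) × 77.069967 = 16.859055
Exact value: 16.595194
Error: 0.263861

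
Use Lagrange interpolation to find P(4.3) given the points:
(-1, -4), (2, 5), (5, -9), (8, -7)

Lagrange interpolation formula:
P(x) = Σ yᵢ × Lᵢ(x)
where Lᵢ(x) = Π_{j≠i} (x - xⱼ)/(xᵢ - xⱼ)

L_0(4.3) = (4.3 - 2)/(-1 - 2) × (4.3 - 5)/(-1 - 5) × (4.3 - 8)/(-1 - 8) = -0.036772
L_1(4.3) = (4.3 - (-1))/(2 - (-1)) × (4.3 - 5)/(2 - 5) × (4.3 - 8)/(2 - 8) = 0.254204
L_2(4.3) = (4.3 - (-1))/(5 - (-1)) × (4.3 - 2)/(5 - 2) × (4.3 - 8)/(5 - 8) = 0.835241
L_3(4.3) = (4.3 - (-1))/(8 - (-1)) × (4.3 - 2)/(8 - 2) × (4.3 - 5)/(8 - 5) = -0.052673

P(4.3) = (-4)×L_0(4.3) + 5×L_1(4.3) + (-9)×L_2(4.3) + (-7)×L_3(4.3)
P(4.3) = -5.730352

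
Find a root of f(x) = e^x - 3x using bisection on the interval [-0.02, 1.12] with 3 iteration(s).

f(x) = e^x - 3x
Initial interval: [-0.02, 1.12]

Iteration 1:
  c_1 = (-0.020000 + 1.120000)/2 = 0.550000
  f(c_1) = f(0.550000) = 0.083253
  f(a) × f(c) ≥ 0, new interval: [0.550000, 1.120000]
Iteration 2:
  c_2 = (0.550000 + 1.120000)/2 = 0.835000
  f(c_2) = f(0.835000) = -0.200186
  f(a) × f(c) < 0, new interval: [0.550000, 0.835000]
Iteration 3:
  c_3 = (0.550000 + 0.835000)/2 = 0.692500
  f(c_3) = f(0.692500) = -0.078794
  f(a) × f(c) < 0, new interval: [0.550000, 0.692500]

After 3 iteration(s), the approximation is c_3 = 0.692500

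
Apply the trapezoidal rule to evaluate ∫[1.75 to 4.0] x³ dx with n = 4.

f(x) = x³
a = 1.75, b = 4.0, n = 4
h = (b - a)/n = 0.562500

Trapezoidal rule: (h/2)[f(x₀) + 2f(x₁) + 2f(x₂) + ... + f(xₙ)]

x_0 = 1.7500, f(x_0) = 5.359375, coefficient = 1
x_1 = 2.3125, f(x_1) = 12.366455, coefficient = 2
x_2 = 2.8750, f(x_2) = 23.763672, coefficient = 2
x_3 = 3.4375, f(x_3) = 40.618896, coefficient = 2
x_4 = 4.0000, f(x_4) = 64.000000, coefficient = 1

I ≈ (0.562500/2) × 222.857422 = 62.678650
Exact value: 61.655273
Error: 1.023376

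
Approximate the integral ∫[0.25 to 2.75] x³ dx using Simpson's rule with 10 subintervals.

f(x) = x³
a = 0.25, b = 2.75, n = 10
h = (b - a)/n = 0.250000

Simpson's rule: (h/3)[f(x₀) + 4f(x₁) + 2f(x₂) + ... + f(xₙ)]

x_0 = 0.2500, f(x_0) = 0.015625, coefficient = 1
x_1 = 0.5000, f(x_1) = 0.125000, coefficient = 4
x_2 = 0.7500, f(x_2) = 0.421875, coefficient = 2
x_3 = 1.0000, f(x_3) = 1.000000, coefficient = 4
x_4 = 1.2500, f(x_4) = 1.953125, coefficient = 2
x_5 = 1.5000, f(x_5) = 3.375000, coefficient = 4
x_6 = 1.7500, f(x_6) = 5.359375, coefficient = 2
x_7 = 2.0000, f(x_7) = 8.000000, coefficient = 4
x_8 = 2.2500, f(x_8) = 11.390625, coefficient = 2
x_9 = 2.5000, f(x_9) = 15.625000, coefficient = 4
x_10 = 2.7500, f(x_10) = 20.796875, coefficient = 1

I ≈ (0.250000/3) × 171.562500 = 14.296875
Exact value: 14.296875
Error: 0.000000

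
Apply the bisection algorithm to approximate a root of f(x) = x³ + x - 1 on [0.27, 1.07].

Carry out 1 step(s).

f(x) = x³ + x - 1
Initial interval: [0.27, 1.07]

Iteration 1:
  c_1 = (0.270000 + 1.070000)/2 = 0.670000
  f(c_1) = f(0.670000) = -0.029237
  f(a) × f(c) ≥ 0, new interval: [0.670000, 1.070000]

After 1 iteration(s), the approximation is c_1 = 0.670000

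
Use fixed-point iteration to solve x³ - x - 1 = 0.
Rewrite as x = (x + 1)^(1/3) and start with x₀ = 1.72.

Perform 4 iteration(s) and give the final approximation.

Equation: x³ - x - 1 = 0
Fixed-point form: x = (x + 1)^(1/3)
x₀ = 1.72

x_1 = g(1.720000) = 1.395906
x_2 = g(1.395906) = 1.338104
x_3 = g(1.338104) = 1.327256
x_4 = g(1.327256) = 1.325200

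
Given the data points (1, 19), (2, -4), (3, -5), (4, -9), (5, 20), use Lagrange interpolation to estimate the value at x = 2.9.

Lagrange interpolation formula:
P(x) = Σ yᵢ × Lᵢ(x)
where Lᵢ(x) = Π_{j≠i} (x - xⱼ)/(xᵢ - xⱼ)

L_0(2.9) = (2.9 - 2)/(1 - 2) × (2.9 - 3)/(1 - 3) × (2.9 - 4)/(1 - 4) × (2.9 - 5)/(1 - 5) = -0.008663
L_1(2.9) = (2.9 - 1)/(2 - 1) × (2.9 - 3)/(2 - 3) × (2.9 - 4)/(2 - 4) × (2.9 - 5)/(2 - 5) = 0.073150
L_2(2.9) = (2.9 - 1)/(3 - 1) × (2.9 - 2)/(3 - 2) × (2.9 - 4)/(3 - 4) × (2.9 - 5)/(3 - 5) = 0.987525
L_3(2.9) = (2.9 - 1)/(4 - 1) × (2.9 - 2)/(4 - 2) × (2.9 - 3)/(4 - 3) × (2.9 - 5)/(4 - 5) = -0.059850
L_4(2.9) = (2.9 - 1)/(5 - 1) × (2.9 - 2)/(5 - 2) × (2.9 - 3)/(5 - 3) × (2.9 - 4)/(5 - 4) = 0.007838

P(2.9) = 19×L_0(2.9) + (-4)×L_1(2.9) + (-5)×L_2(2.9) + (-9)×L_3(2.9) + 20×L_4(2.9)
P(2.9) = -4.699413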